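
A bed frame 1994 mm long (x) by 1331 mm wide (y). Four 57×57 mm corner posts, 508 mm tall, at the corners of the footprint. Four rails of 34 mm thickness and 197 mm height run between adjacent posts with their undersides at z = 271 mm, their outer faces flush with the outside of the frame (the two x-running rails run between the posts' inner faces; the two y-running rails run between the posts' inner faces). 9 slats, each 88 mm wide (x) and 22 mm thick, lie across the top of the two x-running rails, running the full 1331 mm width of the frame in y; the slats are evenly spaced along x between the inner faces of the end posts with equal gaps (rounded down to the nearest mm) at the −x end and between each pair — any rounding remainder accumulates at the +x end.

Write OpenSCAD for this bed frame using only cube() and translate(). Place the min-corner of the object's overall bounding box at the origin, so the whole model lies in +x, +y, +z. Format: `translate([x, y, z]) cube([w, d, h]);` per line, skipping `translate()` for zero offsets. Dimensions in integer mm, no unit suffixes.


cube([57, 57, 508]);
translate([0, 1274, 0]) cube([57, 57, 508]);
translate([1937, 0, 0]) cube([57, 57, 508]);
translate([1937, 1274, 0]) cube([57, 57, 508]);
translate([57, 0, 271]) cube([1880, 34, 197]);
translate([57, 1297, 271]) cube([1880, 34, 197]);
translate([0, 57, 271]) cube([34, 1217, 197]);
translate([1960, 57, 271]) cube([34, 1217, 197]);
translate([165, 0, 468]) cube([88, 1331, 22]);
translate([361, 0, 468]) cube([88, 1331, 22]);
translate([557, 0, 468]) cube([88, 1331, 22]);
translate([753, 0, 468]) cube([88, 1331, 22]);
translate([949, 0, 468]) cube([88, 1331, 22]);
translate([1145, 0, 468]) cube([88, 1331, 22]);
translate([1341, 0, 468]) cube([88, 1331, 22]);
translate([1537, 0, 468]) cube([88, 1331, 22]);
translate([1733, 0, 468]) cube([88, 1331, 22]);


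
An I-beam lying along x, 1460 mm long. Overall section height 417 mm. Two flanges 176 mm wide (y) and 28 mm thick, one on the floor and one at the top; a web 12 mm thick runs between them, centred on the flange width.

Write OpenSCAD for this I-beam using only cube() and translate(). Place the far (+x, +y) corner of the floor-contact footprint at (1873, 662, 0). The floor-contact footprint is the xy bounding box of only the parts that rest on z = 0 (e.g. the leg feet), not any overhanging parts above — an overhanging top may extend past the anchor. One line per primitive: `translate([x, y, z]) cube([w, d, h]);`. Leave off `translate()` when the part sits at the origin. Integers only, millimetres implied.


translate([413, 486, 0]) cube([1460, 176, 28]);
translate([413, 568, 28]) cube([1460, 12, 361]);
translate([413, 486, 389]) cube([1460, 176, 28]);


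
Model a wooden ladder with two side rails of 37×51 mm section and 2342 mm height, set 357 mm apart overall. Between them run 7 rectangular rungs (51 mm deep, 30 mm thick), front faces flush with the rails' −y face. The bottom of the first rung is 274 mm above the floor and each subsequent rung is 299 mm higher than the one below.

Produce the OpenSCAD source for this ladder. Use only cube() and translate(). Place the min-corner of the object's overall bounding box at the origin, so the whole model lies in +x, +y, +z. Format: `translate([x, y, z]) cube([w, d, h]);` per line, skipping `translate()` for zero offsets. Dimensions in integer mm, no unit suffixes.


// rung span = 357 - 2*37 = 283
// rung[k] z = 274 + k*299
cube([37, 51, 2342]);
translate([320, 0, 0]) cube([37, 51, 2342]);
translate([37, 0, 274]) cube([283, 51, 30]);
translate([37, 0, 573]) cube([283, 51, 30]);
translate([37, 0, 872]) cube([283, 51, 30]);
translate([37, 0, 1171]) cube([283, 51, 30]);
translate([37, 0, 1470]) cube([283, 51, 30]);
translate([37, 0, 1769]) cube([283, 51, 30]);
translate([37, 0, 2068]) cube([283, 51, 30]);


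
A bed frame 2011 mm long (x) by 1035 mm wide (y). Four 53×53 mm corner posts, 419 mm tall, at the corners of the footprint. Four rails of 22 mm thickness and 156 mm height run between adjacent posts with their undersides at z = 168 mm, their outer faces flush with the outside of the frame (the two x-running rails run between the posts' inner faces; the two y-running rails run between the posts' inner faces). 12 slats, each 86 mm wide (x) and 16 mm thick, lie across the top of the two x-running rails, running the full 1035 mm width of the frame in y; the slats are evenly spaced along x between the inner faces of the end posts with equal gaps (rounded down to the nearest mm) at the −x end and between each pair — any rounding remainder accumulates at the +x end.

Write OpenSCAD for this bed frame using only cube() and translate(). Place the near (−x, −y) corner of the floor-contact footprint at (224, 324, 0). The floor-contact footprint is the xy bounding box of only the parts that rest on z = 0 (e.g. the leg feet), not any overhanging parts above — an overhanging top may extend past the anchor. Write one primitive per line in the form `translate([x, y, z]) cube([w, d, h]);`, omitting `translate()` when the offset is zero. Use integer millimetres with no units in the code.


translate([224, 324, 0]) cube([53, 53, 419]);
translate([224, 1306, 0]) cube([53, 53, 419]);
translate([2182, 324, 0]) cube([53, 53, 419]);
translate([2182, 1306, 0]) cube([53, 53, 419]);
translate([277, 324, 168]) cube([1905, 22, 156]);
translate([277, 1337, 168]) cube([1905, 22, 156]);
translate([224, 377, 168]) cube([22, 929, 156]);
translate([2213, 377, 168]) cube([22, 929, 156]);
translate([344, 324, 324]) cube([86, 1035, 16]);
translate([497, 324, 324]) cube([86, 1035, 16]);
translate([650, 324, 324]) cube([86, 1035, 16]);
translate([803, 324, 324]) cube([86, 1035, 16]);
translate([956, 324, 324]) cube([86, 1035, 16]);
translate([1109, 324, 324]) cube([86, 1035, 16]);
translate([1262, 324, 324]) cube([86, 1035, 16]);
translate([1415, 324, 324]) cube([86, 1035, 16]);
translate([1568, 324, 324]) cube([86, 1035, 16]);
translate([1721, 324, 324]) cube([86, 1035, 16]);
translate([1874, 324, 324]) cube([86, 1035, 16]);
translate([2027, 324, 324]) cube([86, 1035, 16]);


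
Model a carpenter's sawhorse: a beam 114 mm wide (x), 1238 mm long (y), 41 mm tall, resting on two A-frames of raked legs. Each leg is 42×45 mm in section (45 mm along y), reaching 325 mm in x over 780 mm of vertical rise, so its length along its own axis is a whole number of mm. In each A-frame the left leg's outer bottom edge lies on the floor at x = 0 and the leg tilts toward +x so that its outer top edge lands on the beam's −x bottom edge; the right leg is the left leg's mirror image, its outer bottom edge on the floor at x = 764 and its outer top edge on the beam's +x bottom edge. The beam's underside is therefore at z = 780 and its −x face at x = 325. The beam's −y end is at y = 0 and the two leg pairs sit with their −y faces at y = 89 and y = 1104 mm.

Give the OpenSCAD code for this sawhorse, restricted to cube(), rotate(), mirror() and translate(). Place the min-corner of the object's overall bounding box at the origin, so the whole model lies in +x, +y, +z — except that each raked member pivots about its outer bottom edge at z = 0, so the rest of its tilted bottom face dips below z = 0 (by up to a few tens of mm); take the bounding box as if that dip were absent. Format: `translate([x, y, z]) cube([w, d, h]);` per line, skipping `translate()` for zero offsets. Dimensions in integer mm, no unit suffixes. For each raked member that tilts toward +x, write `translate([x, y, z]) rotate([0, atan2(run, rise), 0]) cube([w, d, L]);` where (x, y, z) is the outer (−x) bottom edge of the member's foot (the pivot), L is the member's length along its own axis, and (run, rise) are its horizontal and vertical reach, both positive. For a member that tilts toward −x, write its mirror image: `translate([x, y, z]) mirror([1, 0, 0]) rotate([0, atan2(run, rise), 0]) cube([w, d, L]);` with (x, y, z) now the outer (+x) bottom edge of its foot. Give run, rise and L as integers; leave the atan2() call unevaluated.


translate([325, 0, 780]) cube([114, 1238, 41]);
translate([0, 89, 0]) rotate([0, atan2(325, 780), 0]) cube([42, 45, 845]);
translate([764, 89, 0]) mirror([1, 0, 0]) rotate([0, atan2(325, 780), 0]) cube([42, 45, 845]);
translate([0, 1104, 0]) rotate([0, atan2(325, 780), 0]) cube([42, 45, 845]);
translate([764, 1104, 0]) mirror([1, 0, 0]) rotate([0, atan2(325, 780), 0]) cube([42, 45, 845]);


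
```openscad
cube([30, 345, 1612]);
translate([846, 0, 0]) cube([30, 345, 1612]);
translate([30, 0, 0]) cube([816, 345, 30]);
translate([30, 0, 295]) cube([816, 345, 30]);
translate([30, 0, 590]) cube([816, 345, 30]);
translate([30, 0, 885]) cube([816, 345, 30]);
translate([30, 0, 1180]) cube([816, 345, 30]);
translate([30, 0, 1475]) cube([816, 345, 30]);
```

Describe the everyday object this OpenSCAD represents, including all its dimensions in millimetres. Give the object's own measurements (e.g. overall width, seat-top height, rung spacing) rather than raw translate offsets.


An open bookshelf. Two side panels, each 30 mm thick, 345 mm deep and 1612 mm tall, stand 876 mm apart (outside-to-outside). Between them sit 6 shelves, each 30 mm thick and 345 mm deep, spanning the full gap between the sides. The bottom shelf rests on the floor (its underside at z = 0) and the clear gap between one shelf's top and the next shelf's underside is 265 mm.


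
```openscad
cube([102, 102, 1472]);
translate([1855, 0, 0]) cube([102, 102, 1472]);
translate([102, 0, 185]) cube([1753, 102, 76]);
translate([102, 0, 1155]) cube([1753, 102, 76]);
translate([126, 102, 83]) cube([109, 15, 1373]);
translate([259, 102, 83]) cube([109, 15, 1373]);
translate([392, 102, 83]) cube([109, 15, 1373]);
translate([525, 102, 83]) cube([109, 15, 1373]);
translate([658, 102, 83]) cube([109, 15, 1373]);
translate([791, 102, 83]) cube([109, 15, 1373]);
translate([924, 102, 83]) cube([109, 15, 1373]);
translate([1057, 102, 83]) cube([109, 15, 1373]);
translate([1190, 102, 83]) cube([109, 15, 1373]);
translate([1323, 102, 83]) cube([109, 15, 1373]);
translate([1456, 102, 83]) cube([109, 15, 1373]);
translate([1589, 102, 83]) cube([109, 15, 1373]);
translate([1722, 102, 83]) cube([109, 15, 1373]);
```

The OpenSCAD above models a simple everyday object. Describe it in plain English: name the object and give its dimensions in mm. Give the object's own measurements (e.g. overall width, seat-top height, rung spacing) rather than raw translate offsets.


A fence section. Two 102×102 mm posts, 1472 mm tall, stand on the floor with a clear span of 1753 mm between their inner faces. Two horizontal rails of 102×76 mm section span the gap between the posts with their undersides at z = 185 mm and z = 1155 mm, flush with the posts' −y face. 13 pickets, each 109 mm wide, 15 mm thick and 1373 mm tall, are fixed to the +y face of the rails with their bottoms at z = 83 mm, spaced across the span with a 24 mm gap after the −x post and between neighbouring pickets and before the +x post.


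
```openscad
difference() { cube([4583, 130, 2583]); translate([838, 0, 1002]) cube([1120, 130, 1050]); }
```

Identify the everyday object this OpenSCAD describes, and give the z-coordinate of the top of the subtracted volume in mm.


A wall with a window opening. The window head height is 2052 mm.

A wall with a rectangular opening subtracted — a window. Sill at z = 1002, opening 1050 mm tall, so the head is at 1002 + 1050 = 2052 mm.


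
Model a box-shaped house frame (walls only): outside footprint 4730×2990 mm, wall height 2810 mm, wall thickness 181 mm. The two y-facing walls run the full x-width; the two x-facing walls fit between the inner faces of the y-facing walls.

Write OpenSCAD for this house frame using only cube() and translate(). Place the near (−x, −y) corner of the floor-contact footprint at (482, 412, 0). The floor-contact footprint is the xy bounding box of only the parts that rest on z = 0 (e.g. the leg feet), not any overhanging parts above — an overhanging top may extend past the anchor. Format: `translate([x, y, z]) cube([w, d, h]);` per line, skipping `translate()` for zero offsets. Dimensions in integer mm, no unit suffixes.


translate([482, 412, 0]) cube([4730, 181, 2810]);
translate([482, 3221, 0]) cube([4730, 181, 2810]);
translate([482, 593, 0]) cube([181, 2628, 2810]);
translate([5031, 593, 0]) cube([181, 2628, 2810]);


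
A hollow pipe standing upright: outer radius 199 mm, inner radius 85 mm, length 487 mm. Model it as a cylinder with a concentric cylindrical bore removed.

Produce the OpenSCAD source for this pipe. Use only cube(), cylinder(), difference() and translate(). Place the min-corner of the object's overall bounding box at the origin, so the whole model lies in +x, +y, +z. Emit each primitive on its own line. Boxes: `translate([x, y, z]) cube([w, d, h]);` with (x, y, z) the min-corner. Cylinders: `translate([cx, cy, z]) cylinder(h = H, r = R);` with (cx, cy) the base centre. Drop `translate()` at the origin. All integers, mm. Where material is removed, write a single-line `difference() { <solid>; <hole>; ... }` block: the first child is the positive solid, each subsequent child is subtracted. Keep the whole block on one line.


difference() { translate([199, 199, 0]) cylinder(h = 487, r = 199); translate([199, 199, 0]) cylinder(h = 487, r = 85); }


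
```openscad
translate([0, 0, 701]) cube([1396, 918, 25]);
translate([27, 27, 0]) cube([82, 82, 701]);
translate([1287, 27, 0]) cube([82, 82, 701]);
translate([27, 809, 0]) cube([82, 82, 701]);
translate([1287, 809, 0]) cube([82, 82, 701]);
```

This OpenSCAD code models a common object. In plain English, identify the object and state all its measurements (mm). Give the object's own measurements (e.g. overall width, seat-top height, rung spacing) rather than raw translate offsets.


A rectangular dining table. The top is 1396×918×25 mm with its upper surface at z = 726 mm. It stands on four 82×82 mm square legs, each inset 27 mm from the nearest pair of top edges, running from the floor to the underside of the top.


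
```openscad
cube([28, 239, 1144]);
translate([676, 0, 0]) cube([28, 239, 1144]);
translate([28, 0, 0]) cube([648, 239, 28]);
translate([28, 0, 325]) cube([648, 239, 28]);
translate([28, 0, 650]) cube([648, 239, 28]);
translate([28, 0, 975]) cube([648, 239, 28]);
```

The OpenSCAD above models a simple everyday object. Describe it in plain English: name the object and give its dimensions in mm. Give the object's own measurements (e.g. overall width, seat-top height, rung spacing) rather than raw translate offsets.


An open bookshelf. Two side panels, each 28 mm thick, 239 mm deep and 1144 mm tall, stand 704 mm apart (outside-to-outside). Between them sit 4 shelves, each 28 mm thick and 239 mm deep, spanning the full gap between the sides. The bottom shelf rests on the floor (its underside at z = 0) and the clear gap between one shelf's top and the next shelf's underside is 297 mm.


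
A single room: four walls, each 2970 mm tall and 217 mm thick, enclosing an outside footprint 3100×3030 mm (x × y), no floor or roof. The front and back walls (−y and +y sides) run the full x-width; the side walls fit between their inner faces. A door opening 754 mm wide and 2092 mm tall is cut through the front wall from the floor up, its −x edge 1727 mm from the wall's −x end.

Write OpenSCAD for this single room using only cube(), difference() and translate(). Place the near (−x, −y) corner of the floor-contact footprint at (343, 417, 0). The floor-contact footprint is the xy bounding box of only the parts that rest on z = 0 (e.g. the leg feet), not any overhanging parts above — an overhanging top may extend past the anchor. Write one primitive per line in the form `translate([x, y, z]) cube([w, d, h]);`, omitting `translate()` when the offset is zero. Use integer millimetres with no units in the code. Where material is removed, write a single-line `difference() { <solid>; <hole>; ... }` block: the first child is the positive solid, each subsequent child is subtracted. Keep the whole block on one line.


difference() { translate([343, 417, 0]) cube([3100, 217, 2970]); translate([2070, 417, 0]) cube([754, 217, 2092]); }
translate([343, 3230, 0]) cube([3100, 217, 2970]);
translate([343, 634, 0]) cube([217, 2596, 2970]);
translate([3226, 634, 0]) cube([217, 2596, 2970]);


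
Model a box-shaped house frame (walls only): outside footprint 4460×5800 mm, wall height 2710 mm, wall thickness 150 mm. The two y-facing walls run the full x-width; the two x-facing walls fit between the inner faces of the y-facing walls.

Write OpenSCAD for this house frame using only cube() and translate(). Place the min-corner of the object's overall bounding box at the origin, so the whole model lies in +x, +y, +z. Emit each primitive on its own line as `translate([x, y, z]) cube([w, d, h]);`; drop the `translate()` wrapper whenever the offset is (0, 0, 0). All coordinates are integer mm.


cube([4460, 150, 2710]);
translate([0, 5650, 0]) cube([4460, 150, 2710]);
translate([0, 150, 0]) cube([150, 5500, 2710]);
translate([4310, 150, 0]) cube([150, 5500, 2710]);


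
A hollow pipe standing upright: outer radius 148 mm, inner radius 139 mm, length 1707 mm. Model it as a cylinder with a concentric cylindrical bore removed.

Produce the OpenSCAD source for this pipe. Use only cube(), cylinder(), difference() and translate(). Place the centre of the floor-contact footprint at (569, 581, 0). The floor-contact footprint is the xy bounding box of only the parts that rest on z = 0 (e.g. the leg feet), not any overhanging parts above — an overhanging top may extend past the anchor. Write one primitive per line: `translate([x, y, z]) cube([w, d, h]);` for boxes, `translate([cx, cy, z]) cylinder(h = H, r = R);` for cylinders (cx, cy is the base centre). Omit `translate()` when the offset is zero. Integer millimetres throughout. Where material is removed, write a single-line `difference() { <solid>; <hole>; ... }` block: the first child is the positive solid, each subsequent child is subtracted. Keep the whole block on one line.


difference() { translate([569, 581, 0]) cylinder(h = 1707, r = 148); translate([569, 581, 0]) cylinder(h = 1707, r = 139); }


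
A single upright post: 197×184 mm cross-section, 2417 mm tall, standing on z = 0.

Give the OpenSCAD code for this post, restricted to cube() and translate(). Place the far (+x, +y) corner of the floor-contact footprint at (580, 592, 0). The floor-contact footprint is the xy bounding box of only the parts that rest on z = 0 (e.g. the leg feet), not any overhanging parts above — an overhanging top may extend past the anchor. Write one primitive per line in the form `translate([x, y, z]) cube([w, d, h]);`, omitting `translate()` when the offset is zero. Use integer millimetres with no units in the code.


translate([383, 408, 0]) cube([197, 184, 2417]);


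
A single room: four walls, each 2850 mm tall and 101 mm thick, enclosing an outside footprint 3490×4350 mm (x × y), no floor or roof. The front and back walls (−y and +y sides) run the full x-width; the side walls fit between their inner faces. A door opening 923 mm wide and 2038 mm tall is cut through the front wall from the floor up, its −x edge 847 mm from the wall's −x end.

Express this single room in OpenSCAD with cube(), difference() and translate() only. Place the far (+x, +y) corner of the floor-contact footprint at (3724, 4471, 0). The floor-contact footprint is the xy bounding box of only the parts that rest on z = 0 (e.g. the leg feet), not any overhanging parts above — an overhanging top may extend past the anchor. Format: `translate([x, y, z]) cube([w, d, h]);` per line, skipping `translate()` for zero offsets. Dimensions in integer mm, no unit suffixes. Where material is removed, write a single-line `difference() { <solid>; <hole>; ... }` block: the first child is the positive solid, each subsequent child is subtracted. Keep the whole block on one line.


difference() { translate([234, 121, 0]) cube([3490, 101, 2850]); translate([1081, 121, 0]) cube([923, 101, 2038]); }
translate([234, 4370, 0]) cube([3490, 101, 2850]);
translate([234, 222, 0]) cube([101, 4148, 2850]);
translate([3623, 222, 0]) cube([101, 4148, 2850]);


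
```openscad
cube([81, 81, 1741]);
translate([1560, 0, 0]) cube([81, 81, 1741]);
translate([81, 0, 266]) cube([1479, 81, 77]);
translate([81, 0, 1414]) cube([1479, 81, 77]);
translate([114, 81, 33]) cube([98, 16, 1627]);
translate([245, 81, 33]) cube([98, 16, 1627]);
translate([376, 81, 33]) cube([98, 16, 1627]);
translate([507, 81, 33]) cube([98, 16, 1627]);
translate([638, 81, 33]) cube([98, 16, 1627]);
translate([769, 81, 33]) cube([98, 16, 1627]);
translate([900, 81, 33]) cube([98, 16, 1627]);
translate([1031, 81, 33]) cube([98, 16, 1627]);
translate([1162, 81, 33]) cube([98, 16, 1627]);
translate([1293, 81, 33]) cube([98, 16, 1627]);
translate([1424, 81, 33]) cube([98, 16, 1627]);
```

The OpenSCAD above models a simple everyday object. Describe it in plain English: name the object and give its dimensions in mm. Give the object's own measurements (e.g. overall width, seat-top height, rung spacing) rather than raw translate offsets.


A fence section. Two 81×81 mm posts, 1741 mm tall, stand on the floor with a clear span of 1479 mm between their inner faces. Two horizontal rails of 81×77 mm section span the gap between the posts with their undersides at z = 266 mm and z = 1414 mm, flush with the posts' −y face. 11 pickets, each 98 mm wide, 16 mm thick and 1627 mm tall, are fixed to the +y face of the rails with their bottoms at z = 33 mm, spaced across the span with a 33 mm gap after the −x post and between neighbouring pickets, with 38 mm left before the +x post.


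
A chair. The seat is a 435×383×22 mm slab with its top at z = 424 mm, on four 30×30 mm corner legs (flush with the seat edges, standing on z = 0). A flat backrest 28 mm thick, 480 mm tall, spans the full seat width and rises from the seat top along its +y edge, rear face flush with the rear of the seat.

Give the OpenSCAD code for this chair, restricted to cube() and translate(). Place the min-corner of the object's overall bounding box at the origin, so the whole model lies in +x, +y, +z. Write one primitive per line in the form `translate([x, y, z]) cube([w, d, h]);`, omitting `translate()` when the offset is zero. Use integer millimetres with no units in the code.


translate([0, 0, 402]) cube([435, 383, 22]);
cube([30, 30, 402]);
translate([405, 0, 0]) cube([30, 30, 402]);
translate([0, 353, 0]) cube([30, 30, 402]);
translate([405, 353, 0]) cube([30, 30, 402]);
translate([0, 355, 424]) cube([435, 28, 480]);


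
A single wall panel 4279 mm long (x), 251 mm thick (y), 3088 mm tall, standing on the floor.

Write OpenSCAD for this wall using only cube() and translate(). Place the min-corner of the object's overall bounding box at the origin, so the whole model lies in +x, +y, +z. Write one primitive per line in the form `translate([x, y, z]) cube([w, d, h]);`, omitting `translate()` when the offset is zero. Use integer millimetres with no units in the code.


cube([4279, 251, 3088]);


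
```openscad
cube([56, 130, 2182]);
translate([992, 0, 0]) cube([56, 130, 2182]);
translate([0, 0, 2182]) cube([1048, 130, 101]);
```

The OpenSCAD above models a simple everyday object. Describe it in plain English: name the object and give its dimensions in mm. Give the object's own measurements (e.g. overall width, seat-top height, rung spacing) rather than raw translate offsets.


A door frame. The clear opening is 936 mm wide and 2182 mm high. Two 56 mm wide jambs, 130 mm deep, stand either side of the opening from the floor to the top of the opening. A 101 mm thick head sits across the top of both jambs, spanning the full outside width of the frame.


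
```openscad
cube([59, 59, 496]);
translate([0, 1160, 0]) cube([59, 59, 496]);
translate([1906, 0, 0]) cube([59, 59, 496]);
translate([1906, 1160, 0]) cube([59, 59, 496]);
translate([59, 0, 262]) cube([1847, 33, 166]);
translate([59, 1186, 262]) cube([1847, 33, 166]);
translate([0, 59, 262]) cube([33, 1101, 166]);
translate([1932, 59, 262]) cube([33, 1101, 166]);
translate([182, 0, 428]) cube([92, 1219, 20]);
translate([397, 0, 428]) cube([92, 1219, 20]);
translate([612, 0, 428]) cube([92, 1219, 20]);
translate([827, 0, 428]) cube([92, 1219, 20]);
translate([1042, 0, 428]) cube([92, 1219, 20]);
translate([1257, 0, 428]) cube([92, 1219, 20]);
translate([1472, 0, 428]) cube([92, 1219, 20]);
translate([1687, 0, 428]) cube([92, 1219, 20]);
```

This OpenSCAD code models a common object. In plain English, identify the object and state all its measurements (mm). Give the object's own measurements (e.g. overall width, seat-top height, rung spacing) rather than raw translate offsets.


A bed frame 1965 mm long (x) by 1219 mm wide (y). Four 59×59 mm corner posts, 496 mm tall, at the corners of the footprint. Four rails of 33 mm thickness and 166 mm height run between adjacent posts with their undersides at z = 262 mm, their outer faces flush with the outside of the frame (the two x-running rails run between the posts' inner faces; the two y-running rails run between the posts' inner faces). 8 slats, each 92 mm wide (x) and 20 mm thick, lie across the top of the two x-running rails, running the full 1219 mm width of the frame in y; along x they sit between the end posts with a 123 mm gap after the −x posts and between neighbouring slats, leaving 127 mm before the +x posts.


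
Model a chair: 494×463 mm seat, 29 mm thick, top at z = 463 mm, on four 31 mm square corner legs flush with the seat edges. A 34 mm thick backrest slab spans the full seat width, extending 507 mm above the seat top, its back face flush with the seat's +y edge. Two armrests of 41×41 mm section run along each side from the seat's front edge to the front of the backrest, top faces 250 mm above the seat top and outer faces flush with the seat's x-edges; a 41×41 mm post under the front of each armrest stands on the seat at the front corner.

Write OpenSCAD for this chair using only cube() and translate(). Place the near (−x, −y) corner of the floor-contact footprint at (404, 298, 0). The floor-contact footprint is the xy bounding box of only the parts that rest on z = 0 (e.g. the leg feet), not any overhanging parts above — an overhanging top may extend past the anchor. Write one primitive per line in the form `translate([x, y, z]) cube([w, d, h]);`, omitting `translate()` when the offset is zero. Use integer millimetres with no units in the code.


translate([404, 298, 434]) cube([494, 463, 29]);
translate([404, 298, 0]) cube([31, 31, 434]);
translate([867, 298, 0]) cube([31, 31, 434]);
translate([404, 730, 0]) cube([31, 31, 434]);
translate([867, 730, 0]) cube([31, 31, 434]);
translate([404, 727, 463]) cube([494, 34, 507]);
translate([404, 298, 672]) cube([41, 429, 41]);
translate([857, 298, 672]) cube([41, 429, 41]);
translate([404, 298, 463]) cube([41, 41, 209]);
translate([857, 298, 463]) cube([41, 41, 209]);


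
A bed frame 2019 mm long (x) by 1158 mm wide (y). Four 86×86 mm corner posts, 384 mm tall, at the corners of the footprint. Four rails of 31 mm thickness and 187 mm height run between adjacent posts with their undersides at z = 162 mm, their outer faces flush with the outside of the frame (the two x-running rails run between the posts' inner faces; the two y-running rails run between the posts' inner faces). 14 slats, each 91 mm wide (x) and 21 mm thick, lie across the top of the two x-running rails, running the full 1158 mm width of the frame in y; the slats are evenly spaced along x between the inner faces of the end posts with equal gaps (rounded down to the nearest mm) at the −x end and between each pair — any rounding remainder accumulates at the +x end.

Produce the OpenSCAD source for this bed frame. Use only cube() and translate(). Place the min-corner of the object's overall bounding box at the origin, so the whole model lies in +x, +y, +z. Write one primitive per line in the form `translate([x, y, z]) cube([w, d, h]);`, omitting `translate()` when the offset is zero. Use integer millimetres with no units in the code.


cube([86, 86, 384]);
translate([0, 1072, 0]) cube([86, 86, 384]);
translate([1933, 0, 0]) cube([86, 86, 384]);
translate([1933, 1072, 0]) cube([86, 86, 384]);
translate([86, 0, 162]) cube([1847, 31, 187]);
translate([86, 1127, 162]) cube([1847, 31, 187]);
translate([0, 86, 162]) cube([31, 986, 187]);
translate([1988, 86, 162]) cube([31, 986, 187]);
translate([124, 0, 349]) cube([91, 1158, 21]);
translate([253, 0, 349]) cube([91, 1158, 21]);
translate([382, 0, 349]) cube([91, 1158, 21]);
translate([511, 0, 349]) cube([91, 1158, 21]);
translate([640, 0, 349]) cube([91, 1158, 21]);
translate([769, 0, 349]) cube([91, 1158, 21]);
translate([898, 0, 349]) cube([91, 1158, 21]);
translate([1027, 0, 349]) cube([91, 1158, 21]);
translate([1156, 0, 349]) cube([91, 1158, 21]);
translate([1285, 0, 349]) cube([91, 1158, 21]);
translate([1414, 0, 349]) cube([91, 1158, 21]);
translate([1543, 0, 349]) cube([91, 1158, 21]);
translate([1672, 0, 349]) cube([91, 1158, 21]);
translate([1801, 0, 349]) cube([91, 1158, 21]);


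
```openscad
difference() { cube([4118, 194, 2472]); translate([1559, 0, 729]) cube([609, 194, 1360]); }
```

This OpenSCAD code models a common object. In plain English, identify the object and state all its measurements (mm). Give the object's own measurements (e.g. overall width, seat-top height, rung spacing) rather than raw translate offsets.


A wall 4118 mm long (x), 194 mm thick (y), 2472 mm tall, with a rectangular window opening cut through it. The opening is 609 mm wide and 1360 mm tall; its sill is at z = 729 mm and its near (−x) edge is 1559 mm from the wall's −x end. The opening passes through the full wall thickness.


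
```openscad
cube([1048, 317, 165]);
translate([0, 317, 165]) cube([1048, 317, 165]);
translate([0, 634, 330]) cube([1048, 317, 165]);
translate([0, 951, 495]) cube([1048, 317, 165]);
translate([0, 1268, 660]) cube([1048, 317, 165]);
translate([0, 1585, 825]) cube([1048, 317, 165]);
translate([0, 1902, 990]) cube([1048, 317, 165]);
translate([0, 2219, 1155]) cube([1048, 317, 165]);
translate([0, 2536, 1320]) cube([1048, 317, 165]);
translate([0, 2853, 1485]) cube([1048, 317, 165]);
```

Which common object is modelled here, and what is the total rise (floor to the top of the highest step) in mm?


A staircase. The total rise is 1650 mm.

10 identical blocks, each offset up and back from the previous — a staircase. Each step is 165 mm tall and there are 10 of them, so the total rise is 10 × 165 = 1650 mm.


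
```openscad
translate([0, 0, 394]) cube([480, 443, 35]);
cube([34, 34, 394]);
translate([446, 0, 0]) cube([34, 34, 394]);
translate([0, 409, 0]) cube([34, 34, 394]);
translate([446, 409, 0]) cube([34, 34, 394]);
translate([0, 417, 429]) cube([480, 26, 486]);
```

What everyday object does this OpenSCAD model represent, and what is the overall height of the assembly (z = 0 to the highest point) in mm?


A chair. The overall height is 915 mm.

A slab on four corner posts with a tall panel at the back — a chair. The seat slab sits at z = 394 with thickness 35, and the 486 mm backrest starts at the seat top, so the overall height is 394 + 35 + 486 = 915 mm.


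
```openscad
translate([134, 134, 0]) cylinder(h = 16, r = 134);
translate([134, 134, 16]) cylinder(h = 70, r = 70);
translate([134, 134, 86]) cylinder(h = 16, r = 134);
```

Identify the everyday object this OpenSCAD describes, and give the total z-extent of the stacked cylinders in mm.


A spool. The overall height is 102 mm.

Three coaxial cylinders, large–small–large — a spool. Two 16 mm flanges and a 70 mm core give 16 + 70 + 16 = 102 mm.


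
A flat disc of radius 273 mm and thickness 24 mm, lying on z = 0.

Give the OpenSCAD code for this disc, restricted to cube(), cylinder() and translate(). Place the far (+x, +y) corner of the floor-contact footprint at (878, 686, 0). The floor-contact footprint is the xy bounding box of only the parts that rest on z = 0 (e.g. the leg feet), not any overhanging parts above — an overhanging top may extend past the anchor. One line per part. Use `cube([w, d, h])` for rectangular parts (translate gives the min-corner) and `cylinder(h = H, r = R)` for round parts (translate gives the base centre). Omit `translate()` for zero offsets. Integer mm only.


translate([605, 413, 0]) cylinder(h = 24, r = 273);


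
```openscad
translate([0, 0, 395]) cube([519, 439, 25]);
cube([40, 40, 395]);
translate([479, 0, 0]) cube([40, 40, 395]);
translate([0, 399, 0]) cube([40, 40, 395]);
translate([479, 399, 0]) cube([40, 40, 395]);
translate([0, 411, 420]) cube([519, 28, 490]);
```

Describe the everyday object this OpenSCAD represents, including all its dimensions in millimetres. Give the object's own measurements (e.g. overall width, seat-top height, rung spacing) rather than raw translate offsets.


A chair. The seat is a 519×439×25 mm slab with its top at z = 420 mm, on four 40×40 mm corner legs (flush with the seat edges, standing on z = 0). A flat backrest 28 mm thick, 490 mm tall, spans the full seat width and rises from the seat top along its +y edge, rear face flush with the rear of the seat.


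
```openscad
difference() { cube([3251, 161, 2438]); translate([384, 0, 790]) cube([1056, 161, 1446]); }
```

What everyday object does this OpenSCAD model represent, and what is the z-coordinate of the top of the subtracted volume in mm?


A wall with a window opening. The window head height is 2236 mm.

A wall with a rectangular opening subtracted — a window. Sill at z = 790, opening 1446 mm tall, so the head is at 790 + 1446 = 2236 mm.


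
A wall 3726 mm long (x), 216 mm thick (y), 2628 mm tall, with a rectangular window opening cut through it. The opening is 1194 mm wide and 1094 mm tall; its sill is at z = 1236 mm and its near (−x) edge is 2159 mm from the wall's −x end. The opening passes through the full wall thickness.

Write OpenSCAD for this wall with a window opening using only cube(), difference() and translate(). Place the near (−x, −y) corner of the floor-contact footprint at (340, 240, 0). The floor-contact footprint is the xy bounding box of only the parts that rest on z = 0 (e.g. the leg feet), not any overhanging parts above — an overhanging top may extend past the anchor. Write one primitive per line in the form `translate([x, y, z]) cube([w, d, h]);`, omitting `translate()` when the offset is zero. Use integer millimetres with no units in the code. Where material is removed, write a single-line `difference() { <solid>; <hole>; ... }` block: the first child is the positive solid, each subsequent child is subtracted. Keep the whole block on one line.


difference() { translate([340, 240, 0]) cube([3726, 216, 2628]); translate([2499, 240, 1236]) cube([1194, 216, 1094]); }


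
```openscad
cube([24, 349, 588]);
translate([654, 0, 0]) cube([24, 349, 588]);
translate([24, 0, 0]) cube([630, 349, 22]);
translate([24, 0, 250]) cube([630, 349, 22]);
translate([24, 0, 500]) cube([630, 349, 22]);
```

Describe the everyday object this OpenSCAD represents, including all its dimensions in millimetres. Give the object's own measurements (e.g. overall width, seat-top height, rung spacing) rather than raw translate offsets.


An open bookshelf. Two side panels, each 24 mm thick, 349 mm deep and 588 mm tall, stand 678 mm apart (outside-to-outside). Between them sit 3 shelves, each 22 mm thick and 349 mm deep, spanning the full gap between the sides. The bottom shelf rests on the floor (its underside at z = 0) and the clear gap between one shelf's top and the next shelf's underside is 228 mm.


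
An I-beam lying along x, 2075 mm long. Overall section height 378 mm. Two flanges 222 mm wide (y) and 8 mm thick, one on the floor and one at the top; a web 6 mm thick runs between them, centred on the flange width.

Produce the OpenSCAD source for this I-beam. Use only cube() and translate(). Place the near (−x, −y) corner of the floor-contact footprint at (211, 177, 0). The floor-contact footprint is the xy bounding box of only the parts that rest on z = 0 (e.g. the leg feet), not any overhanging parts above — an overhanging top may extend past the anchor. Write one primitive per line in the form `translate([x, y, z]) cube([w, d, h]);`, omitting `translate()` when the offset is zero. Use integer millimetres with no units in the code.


translate([211, 177, 0]) cube([2075, 222, 8]);
translate([211, 285, 8]) cube([2075, 6, 362]);
translate([211, 177, 370]) cube([2075, 222, 8]);


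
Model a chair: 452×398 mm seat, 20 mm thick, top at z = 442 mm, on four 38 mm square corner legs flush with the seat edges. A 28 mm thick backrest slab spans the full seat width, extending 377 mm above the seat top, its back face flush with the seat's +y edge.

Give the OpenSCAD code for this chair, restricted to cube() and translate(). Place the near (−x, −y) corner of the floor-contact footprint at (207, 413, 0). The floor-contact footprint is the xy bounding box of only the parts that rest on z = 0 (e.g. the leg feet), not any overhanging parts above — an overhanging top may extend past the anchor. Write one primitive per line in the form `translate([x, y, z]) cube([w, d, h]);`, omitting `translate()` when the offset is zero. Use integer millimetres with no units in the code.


translate([207, 413, 422]) cube([452, 398, 20]);
translate([207, 413, 0]) cube([38, 38, 422]);
translate([621, 413, 0]) cube([38, 38, 422]);
translate([207, 773, 0]) cube([38, 38, 422]);
translate([621, 773, 0]) cube([38, 38, 422]);
translate([207, 783, 442]) cube([452, 28, 377]);


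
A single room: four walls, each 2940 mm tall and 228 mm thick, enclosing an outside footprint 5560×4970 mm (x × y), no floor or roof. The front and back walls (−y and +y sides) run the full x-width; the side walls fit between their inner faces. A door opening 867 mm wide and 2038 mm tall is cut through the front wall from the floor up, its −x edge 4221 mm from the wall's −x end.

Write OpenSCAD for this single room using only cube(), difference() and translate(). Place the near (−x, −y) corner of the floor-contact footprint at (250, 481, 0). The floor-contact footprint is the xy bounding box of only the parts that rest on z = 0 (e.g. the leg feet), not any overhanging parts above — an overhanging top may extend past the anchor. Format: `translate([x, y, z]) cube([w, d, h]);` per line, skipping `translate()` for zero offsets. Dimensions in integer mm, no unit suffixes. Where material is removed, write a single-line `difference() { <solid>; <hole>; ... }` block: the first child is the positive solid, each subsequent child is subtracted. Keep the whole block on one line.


difference() { translate([250, 481, 0]) cube([5560, 228, 2940]); translate([4471, 481, 0]) cube([867, 228, 2038]); }
translate([250, 5223, 0]) cube([5560, 228, 2940]);
translate([250, 709, 0]) cube([228, 4514, 2940]);
translate([5582, 709, 0]) cube([228, 4514, 2940]);


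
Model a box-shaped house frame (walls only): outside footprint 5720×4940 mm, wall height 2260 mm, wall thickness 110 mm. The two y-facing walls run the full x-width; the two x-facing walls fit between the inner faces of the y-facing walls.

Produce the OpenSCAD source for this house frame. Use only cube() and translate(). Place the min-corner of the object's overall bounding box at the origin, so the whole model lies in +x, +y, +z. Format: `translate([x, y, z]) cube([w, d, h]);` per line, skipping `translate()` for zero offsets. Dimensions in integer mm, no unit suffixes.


cube([5720, 110, 2260]);
translate([0, 4830, 0]) cube([5720, 110, 2260]);
translate([0, 110, 0]) cube([110, 4720, 2260]);
translate([5610, 110, 0]) cube([110, 4720, 2260]);


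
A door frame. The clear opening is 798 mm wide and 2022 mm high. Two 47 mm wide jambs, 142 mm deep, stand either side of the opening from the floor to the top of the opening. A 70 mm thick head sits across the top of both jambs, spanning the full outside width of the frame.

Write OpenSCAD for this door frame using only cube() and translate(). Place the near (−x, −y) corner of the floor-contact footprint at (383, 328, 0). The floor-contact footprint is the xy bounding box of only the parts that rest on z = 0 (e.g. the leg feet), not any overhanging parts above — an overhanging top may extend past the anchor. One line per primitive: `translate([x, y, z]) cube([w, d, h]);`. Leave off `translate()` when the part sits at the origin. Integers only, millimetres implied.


translate([383, 328, 0]) cube([47, 142, 2022]);
translate([1228, 328, 0]) cube([47, 142, 2022]);
translate([383, 328, 2022]) cube([892, 142, 70]);
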